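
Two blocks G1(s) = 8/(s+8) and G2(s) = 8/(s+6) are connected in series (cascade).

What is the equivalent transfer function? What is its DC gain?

Series: multiply transfer functions. G_eq = 8/(s+8) × 8/(s+6) = 64/((s+8)(s+6)). DC gain = 64/(8×6) = 1.3333.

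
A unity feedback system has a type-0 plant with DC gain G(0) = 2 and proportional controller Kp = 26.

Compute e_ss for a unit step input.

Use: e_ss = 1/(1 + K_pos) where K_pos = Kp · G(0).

K_pos = Kp · G(0) = 26 × 2 = 52. e_ss = 1/(1 + 52) = 0.0189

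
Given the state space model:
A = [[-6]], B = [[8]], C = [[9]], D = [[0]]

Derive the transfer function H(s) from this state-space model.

(sI - A)⁻¹ = 1/(s + 6). H(s) = 9 × 8/(s + 6) + 0 = 72/(s + 6).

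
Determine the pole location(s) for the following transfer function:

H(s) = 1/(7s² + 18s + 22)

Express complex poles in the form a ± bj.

Discriminant = 18² - 4×7×22 = 324 - 616 = -292 < 0, so the poles are a complex conjugate pair s = (-18 ± j√292)/(2×7). Real part = -18/(2×7) = -18/14 ≈ -1.2857; imaginary part = ±√292/(2×7) ≈ 1.2206. Poles: s = -1.2857 ± 1.2206j.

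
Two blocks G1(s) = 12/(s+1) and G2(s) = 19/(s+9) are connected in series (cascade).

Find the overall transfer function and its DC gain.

Series: multiply transfer functions. G_eq = 12/(s+1) × 19/(s+9) = 228/((s+1)(s+9)). DC gain = 228/(1×9) = 25.3333.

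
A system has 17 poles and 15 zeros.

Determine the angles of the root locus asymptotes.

n - m = 17 - 15 = 2. Angles: θk = (2k + 1)·180°/2 = 90°, 270°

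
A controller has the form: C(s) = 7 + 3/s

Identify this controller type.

This is a Proportional-Integral (PI) controller.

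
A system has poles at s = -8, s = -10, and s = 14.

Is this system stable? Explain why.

Pole(s) at s = 14 are not in the left half-plane. System is unstable.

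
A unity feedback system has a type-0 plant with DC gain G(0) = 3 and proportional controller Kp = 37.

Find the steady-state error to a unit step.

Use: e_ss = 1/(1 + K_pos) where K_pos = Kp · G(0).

K_pos = Kp · G(0) = 37 × 3 = 111. e_ss = 1/(1 + 111) = 0.0089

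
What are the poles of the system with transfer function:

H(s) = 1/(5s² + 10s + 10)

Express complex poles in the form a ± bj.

Discriminant = 10² - 4×5×10 = 100 - 200 = -100 < 0, so the poles are a complex conjugate pair s = (-10 ± j√100)/(2×5). Real part = -10/(2×5) = -10/10 = -1; imaginary part = ±√100/(2×5) = 10/10 = 1. Poles: s = -1 ± 1j.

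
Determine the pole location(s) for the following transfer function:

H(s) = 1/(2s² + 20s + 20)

Discriminant = 20² - 4×2×20 = 400 - 160 = 240 > 0, so two distinct real poles. Using quadratic formula: s = (-20 ± √240)/(2×2) = (-20 ± √240)/4, with √240 ≈ 15.4919. s₁ ≈ -1.1270, s₂ ≈ -8.8730. Poles: s₁ = -1.1270, s₂ = -8.8730.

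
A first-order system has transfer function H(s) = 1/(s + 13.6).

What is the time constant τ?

For H(s) = 1/(s + 1/τ), the pole is at -1/τ = -13.6, so τ = 1/13.6 = 0.0735 s.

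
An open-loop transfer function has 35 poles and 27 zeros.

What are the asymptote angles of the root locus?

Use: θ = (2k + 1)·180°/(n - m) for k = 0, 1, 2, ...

n - m = 35 - 27 = 8. Angles: θk = (2k + 1)·180°/8 = 22.5°, 67.5°, 112.5°, 157.5°, 202.5°, 247.5°, 292.5°, 337.5°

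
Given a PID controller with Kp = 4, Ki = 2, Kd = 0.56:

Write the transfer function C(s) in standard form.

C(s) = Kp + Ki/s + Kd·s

Substituting values: C(s) = 4 + 2/s + 0.56s = (0.56s² + 4s + 2)/s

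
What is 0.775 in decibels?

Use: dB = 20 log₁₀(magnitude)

dB = 20 log₁₀(0.775) = -2.2 dB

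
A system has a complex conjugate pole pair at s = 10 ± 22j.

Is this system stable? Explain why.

Real part of poles is 10 (> 0, right half-plane). Unstable.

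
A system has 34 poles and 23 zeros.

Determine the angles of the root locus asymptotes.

n - m = 34 - 23 = 11. Angles: θk = (2k + 1)·180°/11 = 16.36°, 49.09°, 81.82°, 114.55°, 147.27°, 180°, 212.73°, 245.45°, 278.18°, 310.91°, 343.64°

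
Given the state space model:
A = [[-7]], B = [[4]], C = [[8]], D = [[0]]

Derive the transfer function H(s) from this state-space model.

(sI - A)⁻¹ = 1/(s + 7). H(s) = 8 × 4/(s + 7) + 0 = 32/(s + 7).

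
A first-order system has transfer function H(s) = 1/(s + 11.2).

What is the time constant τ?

For H(s) = 1/(s + 1/τ), the pole is at -1/τ = -11.2, so τ = 1/11.2 = 0.0893 s.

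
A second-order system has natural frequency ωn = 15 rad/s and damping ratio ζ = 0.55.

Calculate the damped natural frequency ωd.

ωd = ωn√(1 - ζ²) = 15√(1 - 0.55²) = 12.53 rad/s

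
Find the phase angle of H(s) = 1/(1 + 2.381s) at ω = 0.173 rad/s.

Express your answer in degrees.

Phase = -arctan(ωτ) = -arctan(0.173 × 2.381) = -22.4°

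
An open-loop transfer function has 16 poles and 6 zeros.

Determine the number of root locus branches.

Root locus has n branches where n = number of poles = 16.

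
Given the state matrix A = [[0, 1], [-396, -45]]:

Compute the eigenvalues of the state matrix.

det(A - λI) = λ² - (-45)λ + 396 = (λ - (-33))(λ - (-12)). Eigenvalues: -33, -12.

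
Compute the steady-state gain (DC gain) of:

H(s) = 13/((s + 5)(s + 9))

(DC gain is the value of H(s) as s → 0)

DC gain = H(0) = 13/(5 × 9) = 13/45 = 0.2889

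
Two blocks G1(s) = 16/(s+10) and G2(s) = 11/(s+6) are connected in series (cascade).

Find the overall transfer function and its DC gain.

Series: multiply transfer functions. G_eq = 16/(s+10) × 11/(s+6) = 176/((s+10)(s+6)). DC gain = 176/(10×6) = 2.9333.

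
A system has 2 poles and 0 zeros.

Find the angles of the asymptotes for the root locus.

n - m = 2 - 0 = 2. Angles: θk = (2k + 1)·180°/2 = 90°, 270°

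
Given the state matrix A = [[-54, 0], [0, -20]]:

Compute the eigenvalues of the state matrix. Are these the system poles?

For diagonal matrix, eigenvalues are diagonal entries: λ₁ = -54, λ₂ = -20. Eigenvalues of A = system poles.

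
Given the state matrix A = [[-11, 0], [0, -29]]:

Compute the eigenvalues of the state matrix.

For diagonal matrix, eigenvalues are diagonal entries: λ₁ = -11, λ₂ = -29.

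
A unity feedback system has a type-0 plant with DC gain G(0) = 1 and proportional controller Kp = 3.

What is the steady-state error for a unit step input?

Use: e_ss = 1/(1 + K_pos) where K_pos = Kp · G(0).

K_pos = Kp · G(0) = 3 × 1 = 3. e_ss = 1/(1 + 3) = 0.25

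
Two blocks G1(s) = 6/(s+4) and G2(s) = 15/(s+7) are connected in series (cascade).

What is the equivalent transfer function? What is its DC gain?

Series: multiply transfer functions. G_eq = 6/(s+4) × 15/(s+7) = 90/((s+4)(s+7)). DC gain = 90/(4×7) = 3.2143.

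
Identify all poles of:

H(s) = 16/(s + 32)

Pole is where denominator = 0: s + 32 = 0, so s = -32.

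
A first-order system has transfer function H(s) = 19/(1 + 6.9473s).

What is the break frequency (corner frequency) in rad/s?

Corner frequency = 1/τ = 1/6.9473 = 0.144 rad/s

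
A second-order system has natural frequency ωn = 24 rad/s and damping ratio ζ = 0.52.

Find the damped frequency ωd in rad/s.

ωd = ωn√(1 - ζ²) = 24√(1 - 0.52²) = 20.5 rad/s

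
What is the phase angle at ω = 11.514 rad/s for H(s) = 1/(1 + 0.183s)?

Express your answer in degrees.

Phase = -arctan(ωτ) = -arctan(11.514 × 0.183) = -64.6°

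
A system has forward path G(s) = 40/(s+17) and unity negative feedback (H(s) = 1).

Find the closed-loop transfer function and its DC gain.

T(s) = G/(1+GH) = [40/(s+17)] / [1 + 40/(s+17)] = 40/(s+17+40) = 40/(s+57). DC gain = 40/57 = 0.7018.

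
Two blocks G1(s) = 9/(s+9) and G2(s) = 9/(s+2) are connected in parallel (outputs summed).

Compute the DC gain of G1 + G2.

Parallel: G_eq = G1 + G2. DC gain = G1(0) + G2(0) = 9/9 + 9/2 = 1 + 4.5 = 5.5.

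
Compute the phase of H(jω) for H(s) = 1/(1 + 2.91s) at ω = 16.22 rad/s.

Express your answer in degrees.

Phase = -arctan(ωτ) = -arctan(16.22 × 2.91) = -88.8°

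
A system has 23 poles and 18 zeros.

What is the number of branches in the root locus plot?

Root locus has n branches where n = number of poles = 23.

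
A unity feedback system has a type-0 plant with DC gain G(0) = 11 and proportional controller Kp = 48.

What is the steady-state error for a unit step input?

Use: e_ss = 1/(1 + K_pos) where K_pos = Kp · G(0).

K_pos = Kp · G(0) = 48 × 11 = 528. e_ss = 1/(1 + 528) = 0.0019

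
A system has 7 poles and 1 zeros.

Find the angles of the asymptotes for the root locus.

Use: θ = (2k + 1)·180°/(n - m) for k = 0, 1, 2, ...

n - m = 7 - 1 = 6. Angles: θk = (2k + 1)·180°/6 = 30°, 90°, 150°, 210°, 270°, 330°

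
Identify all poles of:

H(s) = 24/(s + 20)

Pole is where denominator = 0: s + 20 = 0, so s = -20.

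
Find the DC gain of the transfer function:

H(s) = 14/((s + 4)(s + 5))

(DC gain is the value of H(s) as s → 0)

DC gain = H(0) = 14/(4 × 5) = 14/20 = 0.7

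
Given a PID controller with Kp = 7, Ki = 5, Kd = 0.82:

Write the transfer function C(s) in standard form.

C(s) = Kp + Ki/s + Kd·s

Substituting values: C(s) = 7 + 5/s + 0.82s = (0.82s² + 7s + 5)/s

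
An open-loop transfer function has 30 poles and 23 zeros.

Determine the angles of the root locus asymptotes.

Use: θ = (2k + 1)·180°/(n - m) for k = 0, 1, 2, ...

n - m = 30 - 23 = 7. Angles: θk = (2k + 1)·180°/7 = 25.71°, 77.14°, 128.57°, 180°, 231.43°, 282.86°, 334.29°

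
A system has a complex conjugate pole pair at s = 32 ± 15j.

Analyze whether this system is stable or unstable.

Real part of poles is 32 (> 0, right half-plane). Unstable.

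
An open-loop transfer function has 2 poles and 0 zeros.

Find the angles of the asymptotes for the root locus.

n - m = 2 - 0 = 2. Angles: θk = (2k + 1)·180°/2 = 90°, 270°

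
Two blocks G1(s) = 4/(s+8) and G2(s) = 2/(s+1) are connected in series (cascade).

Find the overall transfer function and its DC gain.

Series: multiply transfer functions. G_eq = 4/(s+8) × 2/(s+1) = 8/((s+8)(s+1)). DC gain = 8/(8×1) = 1.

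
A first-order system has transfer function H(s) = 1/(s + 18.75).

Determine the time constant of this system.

For H(s) = 1/(s + 1/τ), the pole is at -1/τ = -18.75, so τ = 1/18.75 = 0.0533 s.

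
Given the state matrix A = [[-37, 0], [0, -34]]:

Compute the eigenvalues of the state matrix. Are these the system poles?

For diagonal matrix, eigenvalues are diagonal entries: λ₁ = -37, λ₂ = -34. Eigenvalues of A = system poles.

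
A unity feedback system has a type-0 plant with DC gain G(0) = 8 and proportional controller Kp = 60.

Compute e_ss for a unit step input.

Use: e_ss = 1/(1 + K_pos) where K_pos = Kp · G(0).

K_pos = Kp · G(0) = 60 × 8 = 480. e_ss = 1/(1 + 480) = 0.0021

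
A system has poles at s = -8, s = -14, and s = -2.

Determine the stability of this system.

All poles are in the left half-plane. System is stable.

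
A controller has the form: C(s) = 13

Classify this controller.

This is a Proportional (P) controller.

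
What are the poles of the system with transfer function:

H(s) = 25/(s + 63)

Pole is where denominator = 0: s + 63 = 0, so s = -63.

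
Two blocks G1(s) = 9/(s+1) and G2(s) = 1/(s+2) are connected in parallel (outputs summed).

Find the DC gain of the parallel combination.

Parallel: G_eq = G1 + G2. DC gain = G1(0) + G2(0) = 9/1 + 1/2 = 9 + 0.5 = 9.5.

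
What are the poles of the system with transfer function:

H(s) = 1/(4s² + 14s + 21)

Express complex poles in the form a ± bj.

Discriminant = 14² - 4×4×21 = 196 - 336 = -140 < 0, so the poles are a complex conjugate pair s = (-14 ± j√140)/(2×4). Real part = -14/(2×4) = -14/8 = -1.75; imaginary part = ±√140/(2×4) ≈ 1.4790. Poles: s = -1.75 ± 1.4790j.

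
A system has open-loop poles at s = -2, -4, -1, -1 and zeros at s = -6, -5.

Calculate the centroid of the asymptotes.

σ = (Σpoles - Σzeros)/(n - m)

σ = (Σpoles - Σzeros)/(n - m) = (-8 - (-11))/(4 - 2) = 3/2 = 1.5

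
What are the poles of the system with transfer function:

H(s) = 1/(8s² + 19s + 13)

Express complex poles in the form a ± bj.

Discriminant = 19² - 4×8×13 = 361 - 416 = -55 < 0, so the poles are a complex conjugate pair s = (-19 ± j√55)/(2×8). Real part = -19/(2×8) = -19/16 = -1.1875; imaginary part = ±√55/(2×8) ≈ 0.4635. Poles: s = -1.1875 ± 0.4635j.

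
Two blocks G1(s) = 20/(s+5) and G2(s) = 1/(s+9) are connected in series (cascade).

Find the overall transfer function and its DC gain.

Series: multiply transfer functions. G_eq = 20/(s+5) × 1/(s+9) = 20/((s+5)(s+9)). DC gain = 20/(5×9) = 0.4444.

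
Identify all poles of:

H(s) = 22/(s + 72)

Pole is where denominator = 0: s + 72 = 0, so s = -72.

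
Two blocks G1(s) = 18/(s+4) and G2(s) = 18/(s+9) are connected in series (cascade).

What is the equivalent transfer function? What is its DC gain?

Series: multiply transfer functions. G_eq = 18/(s+4) × 18/(s+9) = 324/((s+4)(s+9)). DC gain = 324/(4×9) = 9.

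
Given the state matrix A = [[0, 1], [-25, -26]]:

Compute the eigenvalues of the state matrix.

det(A - λI) = λ² - (-26)λ + 25 = (λ - (-25))(λ - (-1)). Eigenvalues: -25, -1.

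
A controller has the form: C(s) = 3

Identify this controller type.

This is a Proportional (P) controller.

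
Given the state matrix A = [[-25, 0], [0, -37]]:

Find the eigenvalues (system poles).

For diagonal matrix, eigenvalues are diagonal entries: λ₁ = -25, λ₂ = -37.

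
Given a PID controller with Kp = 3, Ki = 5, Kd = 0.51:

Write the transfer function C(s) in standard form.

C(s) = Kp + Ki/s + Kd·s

Substituting values: C(s) = 3 + 5/s + 0.51s = (0.51s² + 3s + 5)/s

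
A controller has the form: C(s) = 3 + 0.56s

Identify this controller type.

This is a Proportional-Derivative (PD) controller.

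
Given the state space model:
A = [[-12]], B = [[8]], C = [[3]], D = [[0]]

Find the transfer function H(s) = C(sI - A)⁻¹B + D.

(sI - A)⁻¹ = 1/(s + 12). H(s) = 3 × 8/(s + 12) + 0 = 24/(s + 12).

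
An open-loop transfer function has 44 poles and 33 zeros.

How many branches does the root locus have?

Root locus has n branches where n = number of poles = 44.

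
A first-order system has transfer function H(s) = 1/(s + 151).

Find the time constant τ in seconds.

For H(s) = 1/(s + 1/τ), the pole is at -1/τ = -151, so τ = 1/151 = 0.0066 s.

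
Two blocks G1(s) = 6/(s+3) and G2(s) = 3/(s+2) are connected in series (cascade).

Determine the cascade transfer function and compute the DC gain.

Series: multiply transfer functions. G_eq = 6/(s+3) × 3/(s+2) = 18/((s+3)(s+2)). DC gain = 18/(3×2) = 3.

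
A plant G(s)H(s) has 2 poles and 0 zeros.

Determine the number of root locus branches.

Root locus has n branches where n = number of poles = 2.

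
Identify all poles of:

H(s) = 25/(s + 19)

Pole is where denominator = 0: s + 19 = 0, so s = -19.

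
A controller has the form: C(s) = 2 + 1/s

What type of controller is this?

This is a Proportional-Integral (PI) controller.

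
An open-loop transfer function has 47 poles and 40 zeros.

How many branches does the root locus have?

Root locus has n branches where n = number of poles = 47.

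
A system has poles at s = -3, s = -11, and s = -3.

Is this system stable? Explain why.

All poles are in the left half-plane. System is stable.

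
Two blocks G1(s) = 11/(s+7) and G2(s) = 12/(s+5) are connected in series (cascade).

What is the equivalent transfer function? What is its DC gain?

Series: multiply transfer functions. G_eq = 11/(s+7) × 12/(s+5) = 132/((s+7)(s+5)). DC gain = 132/(7×5) = 3.7714.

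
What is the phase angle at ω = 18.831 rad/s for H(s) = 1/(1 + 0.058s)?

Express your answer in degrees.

Phase = -arctan(ωτ) = -arctan(18.831 × 0.058) = -47.5°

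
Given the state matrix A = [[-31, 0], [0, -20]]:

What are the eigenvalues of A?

For diagonal matrix, eigenvalues are diagonal entries: λ₁ = -31, λ₂ = -20.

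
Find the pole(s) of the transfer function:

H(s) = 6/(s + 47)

Pole is where denominator = 0: s + 47 = 0, so s = -47.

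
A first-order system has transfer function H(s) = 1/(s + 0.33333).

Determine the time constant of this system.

For H(s) = 1/(s + 1/τ), the pole is at -1/τ = -0.33333, so τ = 1/0.33333 = 3 s.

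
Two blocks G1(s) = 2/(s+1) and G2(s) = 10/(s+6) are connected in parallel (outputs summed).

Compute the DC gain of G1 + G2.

Parallel: G_eq = G1 + G2. DC gain = G1(0) + G2(0) = 2/1 + 10/6 = 2 + 1.6667 = 3.6667.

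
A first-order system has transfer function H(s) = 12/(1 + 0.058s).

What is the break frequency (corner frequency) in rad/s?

Corner frequency = 1/τ = 1/0.058 = 17.241 rad/s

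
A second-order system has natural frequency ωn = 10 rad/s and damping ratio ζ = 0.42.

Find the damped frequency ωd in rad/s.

ωd = ωn√(1 - ζ²) = 10√(1 - 0.42²) = 9.08 rad/s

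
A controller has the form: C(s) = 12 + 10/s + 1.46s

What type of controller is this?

This is a Proportional-Integral-Derivative (PID) controller.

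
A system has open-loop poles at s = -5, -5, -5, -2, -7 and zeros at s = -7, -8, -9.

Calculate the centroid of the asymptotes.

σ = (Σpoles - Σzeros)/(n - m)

σ = (Σpoles - Σzeros)/(n - m) = (-24 - (-24))/(5 - 3) = 0/2 = 0.0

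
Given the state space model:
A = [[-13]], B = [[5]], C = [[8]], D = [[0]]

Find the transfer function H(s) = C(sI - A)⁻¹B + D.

(sI - A)⁻¹ = 1/(s + 13). H(s) = 8 × 5/(s + 13) + 0 = 40/(s + 13).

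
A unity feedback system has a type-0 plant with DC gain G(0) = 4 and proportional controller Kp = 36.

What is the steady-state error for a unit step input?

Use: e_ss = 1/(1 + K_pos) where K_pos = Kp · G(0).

K_pos = Kp · G(0) = 36 × 4 = 144. e_ss = 1/(1 + 144) = 0.0069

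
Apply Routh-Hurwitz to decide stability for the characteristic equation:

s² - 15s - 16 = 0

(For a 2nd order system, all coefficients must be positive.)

Coefficients: 1, -15, -16. b=-15, c=-16 not positive, so system is unstable.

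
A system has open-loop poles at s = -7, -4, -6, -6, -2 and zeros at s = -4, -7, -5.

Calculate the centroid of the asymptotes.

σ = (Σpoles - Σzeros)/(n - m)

σ = (Σpoles - Σzeros)/(n - m) = (-25 - (-16))/(5 - 3) = -9/2 = -4.5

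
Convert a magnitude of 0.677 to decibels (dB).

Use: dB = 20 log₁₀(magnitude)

dB = 20 log₁₀(0.677) = -3.4 dB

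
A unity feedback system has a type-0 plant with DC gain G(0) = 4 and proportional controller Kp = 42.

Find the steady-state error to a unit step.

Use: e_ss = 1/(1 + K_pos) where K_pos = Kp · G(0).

K_pos = Kp · G(0) = 42 × 4 = 168. e_ss = 1/(1 + 168) = 0.0059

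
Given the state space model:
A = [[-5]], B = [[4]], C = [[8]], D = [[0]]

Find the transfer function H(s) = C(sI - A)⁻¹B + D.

(sI - A)⁻¹ = 1/(s + 5). H(s) = 8 × 4/(s + 5) + 0 = 32/(s + 5).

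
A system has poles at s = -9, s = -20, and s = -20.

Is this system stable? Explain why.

All poles are in the left half-plane. System is stable.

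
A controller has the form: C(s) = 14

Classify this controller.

This is a Proportional (P) controller.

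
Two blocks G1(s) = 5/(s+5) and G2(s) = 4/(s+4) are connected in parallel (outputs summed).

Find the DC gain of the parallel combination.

Parallel: G_eq = G1 + G2. DC gain = G1(0) + G2(0) = 5/5 + 4/4 = 1 + 1 = 2.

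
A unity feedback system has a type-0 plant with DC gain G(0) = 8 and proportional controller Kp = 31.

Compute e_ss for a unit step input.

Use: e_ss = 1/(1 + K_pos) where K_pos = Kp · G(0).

K_pos = Kp · G(0) = 31 × 8 = 248. e_ss = 1/(1 + 248) = 0.0040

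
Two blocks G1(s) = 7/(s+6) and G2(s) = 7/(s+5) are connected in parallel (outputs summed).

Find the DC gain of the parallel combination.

Parallel: G_eq = G1 + G2. DC gain = G1(0) + G2(0) = 7/6 + 7/5 = 1.1667 + 1.4 = 2.5667.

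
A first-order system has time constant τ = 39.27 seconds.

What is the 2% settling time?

For first-order system, 2% settling time ≈ 4τ = 4 × 39.27 = 157.08 s.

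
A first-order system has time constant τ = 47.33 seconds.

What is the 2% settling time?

For first-order system, 2% settling time ≈ 4τ = 4 × 47.33 = 189.32 s.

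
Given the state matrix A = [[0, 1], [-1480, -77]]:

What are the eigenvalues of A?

det(A - λI) = λ² - (-77)λ + 1480 = (λ - (-40))(λ - (-37)). Eigenvalues: -40, -37.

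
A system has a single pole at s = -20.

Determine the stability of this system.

Pole at s = -20 is in the left half-plane. Stable.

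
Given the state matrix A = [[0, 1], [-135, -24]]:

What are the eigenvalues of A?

det(A - λI) = λ² - (-24)λ + 135 = (λ - (-9))(λ - (-15)). Eigenvalues: -9, -15.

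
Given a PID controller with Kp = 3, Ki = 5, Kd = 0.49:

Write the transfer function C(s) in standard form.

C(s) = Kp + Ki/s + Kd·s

Substituting values: C(s) = 3 + 5/s + 0.49s = (0.49s² + 3s + 5)/s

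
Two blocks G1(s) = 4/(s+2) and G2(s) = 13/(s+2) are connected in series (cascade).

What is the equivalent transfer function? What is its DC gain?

Series: multiply transfer functions. G_eq = 4/(s+2) × 13/(s+2) = 52/((s+2)(s+2)). DC gain = 52/(2×2) = 13.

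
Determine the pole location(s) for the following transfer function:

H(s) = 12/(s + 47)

Pole is where denominator = 0: s + 47 = 0, so s = -47.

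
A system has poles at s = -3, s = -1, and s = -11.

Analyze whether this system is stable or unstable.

All poles are in the left half-plane. System is stable.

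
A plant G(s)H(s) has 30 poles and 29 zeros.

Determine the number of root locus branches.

Root locus has n branches where n = number of poles = 30.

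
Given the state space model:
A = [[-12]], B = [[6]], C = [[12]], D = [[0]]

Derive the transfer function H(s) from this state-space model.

(sI - A)⁻¹ = 1/(s + 12). H(s) = 12 × 6/(s + 12) + 0 = 72/(s + 12).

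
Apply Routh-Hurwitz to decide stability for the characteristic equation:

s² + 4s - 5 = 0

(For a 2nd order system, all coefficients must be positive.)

Coefficients: 1, 4, -5. c=-5 not positive, so system is unstable.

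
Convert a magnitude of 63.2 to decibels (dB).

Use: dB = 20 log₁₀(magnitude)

dB = 20 log₁₀(63.2) = 36.0 dB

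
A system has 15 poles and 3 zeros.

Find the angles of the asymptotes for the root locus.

n - m = 15 - 3 = 12. Angles: θk = (2k + 1)·180°/12 = 15°, 45°, 75°, 105°, 135°, 165°, 195°, 225°, 255°, 285°, 315°, 345°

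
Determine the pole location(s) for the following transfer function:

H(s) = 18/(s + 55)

Pole is where denominator = 0: s + 55 = 0, so s = -55.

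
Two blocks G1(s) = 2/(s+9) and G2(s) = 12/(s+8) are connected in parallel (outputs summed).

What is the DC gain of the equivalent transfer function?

Parallel: G_eq = G1 + G2. DC gain = G1(0) + G2(0) = 2/9 + 12/8 = 0.2222 + 1.5 = 1.7222.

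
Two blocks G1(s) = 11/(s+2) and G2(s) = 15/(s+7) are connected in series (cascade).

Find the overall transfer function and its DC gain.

Series: multiply transfer functions. G_eq = 11/(s+2) × 15/(s+7) = 165/((s+2)(s+7)). DC gain = 165/(2×7) = 11.7857.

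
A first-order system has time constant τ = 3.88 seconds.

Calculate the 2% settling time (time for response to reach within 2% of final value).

For first-order system, 2% settling time ≈ 4τ = 4 × 3.88 = 15.52 s.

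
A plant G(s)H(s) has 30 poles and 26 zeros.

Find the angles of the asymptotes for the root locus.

n - m = 30 - 26 = 4. Angles: θk = (2k + 1)·180°/4 = 45°, 135°, 225°, 315°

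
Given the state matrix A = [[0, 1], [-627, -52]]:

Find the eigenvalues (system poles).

det(A - λI) = λ² - (-52)λ + 627 = (λ - (-33))(λ - (-19)). Eigenvalues: -33, -19.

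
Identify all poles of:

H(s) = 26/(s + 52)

Pole is where denominator = 0: s + 52 = 0, so s = -52.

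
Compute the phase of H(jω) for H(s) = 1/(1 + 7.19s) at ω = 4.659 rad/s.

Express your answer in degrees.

Phase = -arctan(ωτ) = -arctan(4.659 × 7.19) = -88.3°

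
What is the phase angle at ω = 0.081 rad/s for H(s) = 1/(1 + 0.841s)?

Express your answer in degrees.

Phase = -arctan(ωτ) = -arctan(0.081 × 0.841) = -3.9°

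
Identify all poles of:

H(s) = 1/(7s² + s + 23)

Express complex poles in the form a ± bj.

Discriminant = 1² - 4×7×23 = 1 - 644 = -643 < 0, so the poles are a complex conjugate pair s = (-1 ± j√643)/(2×7). Real part = -1/(2×7) = -1/14 ≈ -0.0714; imaginary part = ±√643/(2×7) ≈ 1.8112. Poles: s = -0.0714 ± 1.8112j.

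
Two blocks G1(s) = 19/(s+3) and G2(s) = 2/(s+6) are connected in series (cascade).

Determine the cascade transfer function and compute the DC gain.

Series: multiply transfer functions. G_eq = 19/(s+3) × 2/(s+6) = 38/((s+3)(s+6)). DC gain = 38/(3×6) = 2.1111.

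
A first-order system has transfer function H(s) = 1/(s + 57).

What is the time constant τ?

For H(s) = 1/(s + 1/τ), the pole is at -1/τ = -57, so τ = 1/57 = 0.0175 s.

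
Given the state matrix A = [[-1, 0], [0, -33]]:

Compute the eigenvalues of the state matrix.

For diagonal matrix, eigenvalues are diagonal entries: λ₁ = -1, λ₂ = -33.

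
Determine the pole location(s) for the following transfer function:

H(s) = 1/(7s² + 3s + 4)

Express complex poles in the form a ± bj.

Discriminant = 3² - 4×7×4 = 9 - 112 = -103 < 0, so the poles are a complex conjugate pair s = (-3 ± j√103)/(2×7). Real part = -3/(2×7) = -3/14 ≈ -0.2143; imaginary part = ±√103/(2×7) ≈ 0.7249. Poles: s = -0.2143 ± 0.7249j.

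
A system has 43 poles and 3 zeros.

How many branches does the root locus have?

Root locus has n branches where n = number of poles = 43.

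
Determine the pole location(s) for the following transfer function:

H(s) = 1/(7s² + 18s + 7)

Discriminant = 18² - 4×7×7 = 324 - 196 = 128 > 0, so two distinct real poles. Using quadratic formula: s = (-18 ± √128)/(2×7) = (-18 ± √128)/14, with √128 ≈ 11.3137. s₁ ≈ -0.4776, s₂ ≈ -2.0938. Poles: s₁ = -0.4776, s₂ = -2.0938.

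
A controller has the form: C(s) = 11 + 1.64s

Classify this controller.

This is a Proportional-Derivative (PD) controller.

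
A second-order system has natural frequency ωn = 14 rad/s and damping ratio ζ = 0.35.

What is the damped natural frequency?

ωd = ωn√(1 - ζ²) = 14√(1 - 0.35²) = 13.11 rad/s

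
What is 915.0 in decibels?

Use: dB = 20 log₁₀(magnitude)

dB = 20 log₁₀(915.0) = 59.2 dB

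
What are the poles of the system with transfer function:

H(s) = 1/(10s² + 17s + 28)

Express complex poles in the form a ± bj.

Discriminant = 17² - 4×10×28 = 289 - 1120 = -831 < 0, so the poles are a complex conjugate pair s = (-17 ± j√831)/(2×10). Real part = -17/(2×10) = -17/20 = -0.85; imaginary part = ±√831/(2×10) ≈ 1.4414. Poles: s = -0.85 ± 1.4414j.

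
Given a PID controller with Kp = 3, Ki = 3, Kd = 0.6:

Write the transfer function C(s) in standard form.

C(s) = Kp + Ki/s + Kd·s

Substituting values: C(s) = 3 + 3/s + 0.6s = (0.6s² + 3s + 3)/s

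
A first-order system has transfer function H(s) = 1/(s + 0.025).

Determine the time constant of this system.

For H(s) = 1/(s + 1/τ), the pole is at -1/τ = -0.025, so τ = 1/0.025 = 40 s.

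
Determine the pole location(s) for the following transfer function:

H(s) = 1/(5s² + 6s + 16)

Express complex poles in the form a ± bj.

Discriminant = 6² - 4×5×16 = 36 - 320 = -284 < 0, so the poles are a complex conjugate pair s = (-6 ± j√284)/(2×5). Real part = -6/(2×5) = -6/10 = -0.6; imaginary part = ±√284/(2×5) ≈ 1.6852. Poles: s = -0.6 ± 1.6852j.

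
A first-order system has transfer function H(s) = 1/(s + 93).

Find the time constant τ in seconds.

For H(s) = 1/(s + 1/τ), the pole is at -1/τ = -93, so τ = 1/93 = 0.0108 s.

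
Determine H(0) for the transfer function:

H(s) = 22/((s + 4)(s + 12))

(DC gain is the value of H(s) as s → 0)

DC gain = H(0) = 22/(4 × 12) = 22/48 = 0.4583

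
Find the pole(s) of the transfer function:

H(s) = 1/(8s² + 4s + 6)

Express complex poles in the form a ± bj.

Discriminant = 4² - 4×8×6 = 16 - 192 = -176 < 0, so the poles are a complex conjugate pair s = (-4 ± j√176)/(2×8). Real part = -4/(2×8) = -4/16 = -0.25; imaginary part = ±√176/(2×8) ≈ 0.8292. Poles: s = -0.25 ± 0.8292j.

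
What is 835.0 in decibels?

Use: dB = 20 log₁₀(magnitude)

dB = 20 log₁₀(835.0) = 58.4 dB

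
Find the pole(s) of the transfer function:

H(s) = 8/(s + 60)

Pole is where denominator = 0: s + 60 = 0, so s = -60.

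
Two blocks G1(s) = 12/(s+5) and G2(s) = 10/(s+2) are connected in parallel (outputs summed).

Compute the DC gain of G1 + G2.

Parallel: G_eq = G1 + G2. DC gain = G1(0) + G2(0) = 12/5 + 10/2 = 2.4 + 5 = 7.4.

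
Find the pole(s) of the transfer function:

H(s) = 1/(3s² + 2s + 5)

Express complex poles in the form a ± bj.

Discriminant = 2² - 4×3×5 = 4 - 60 = -56 < 0, so the poles are a complex conjugate pair s = (-2 ± j√56)/(2×3). Real part = -2/(2×3) = -2/6 ≈ -0.3333; imaginary part = ±√56/(2×3) ≈ 1.2472. Poles: s = -0.3333 ± 1.2472j.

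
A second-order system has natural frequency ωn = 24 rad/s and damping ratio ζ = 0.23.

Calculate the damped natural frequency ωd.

ωd = ωn√(1 - ζ²) = 24√(1 - 0.23²) = 23.36 rad/s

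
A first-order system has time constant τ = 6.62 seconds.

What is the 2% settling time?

For first-order system, 2% settling time ≈ 4τ = 4 × 6.62 = 26.48 s.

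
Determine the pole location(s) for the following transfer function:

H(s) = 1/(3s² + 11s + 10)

Discriminant = 11² - 4×3×10 = 121 - 120 = 1 > 0, so two distinct real poles. Using quadratic formula: s = (-11 ± √1)/(2×3) = (-11 ± √1)/6, with √1 = 1. s₁ = -10/6 ≈ -1.6667, s₂ = -12/6 = -2. Poles: s₁ = -1.6667, s₂ = -2.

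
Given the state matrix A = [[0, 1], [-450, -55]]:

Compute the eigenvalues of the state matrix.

det(A - λI) = λ² - (-55)λ + 450 = (λ - (-10))(λ - (-45)). Eigenvalues: -10, -45.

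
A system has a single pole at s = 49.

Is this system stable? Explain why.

Pole at s = 49 is in the right half-plane. Unstable.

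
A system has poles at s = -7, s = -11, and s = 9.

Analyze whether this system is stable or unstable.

Pole(s) at s = 9 are not in the left half-plane. System is unstable.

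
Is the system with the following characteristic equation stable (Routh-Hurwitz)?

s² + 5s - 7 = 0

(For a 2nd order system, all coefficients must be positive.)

Coefficients: 1, 5, -7. c=-7 not positive, so system is unstable.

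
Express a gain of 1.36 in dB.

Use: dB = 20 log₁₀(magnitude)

dB = 20 log₁₀(1.36) = 2.7 dB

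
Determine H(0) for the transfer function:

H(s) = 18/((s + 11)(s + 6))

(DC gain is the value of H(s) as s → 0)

DC gain = H(0) = 18/(11 × 6) = 18/66 = 0.2727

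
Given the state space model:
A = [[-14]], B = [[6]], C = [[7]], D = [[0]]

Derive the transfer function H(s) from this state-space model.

(sI - A)⁻¹ = 1/(s + 14). H(s) = 7 × 6/(s + 14) + 0 = 42/(s + 14).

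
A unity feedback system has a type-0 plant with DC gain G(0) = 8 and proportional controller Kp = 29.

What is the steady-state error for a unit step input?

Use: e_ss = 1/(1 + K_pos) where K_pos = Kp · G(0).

K_pos = Kp · G(0) = 29 × 8 = 232. e_ss = 1/(1 + 232) = 0.0043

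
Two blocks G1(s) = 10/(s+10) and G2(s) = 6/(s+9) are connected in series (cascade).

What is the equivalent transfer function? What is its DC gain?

Series: multiply transfer functions. G_eq = 10/(s+10) × 6/(s+9) = 60/((s+10)(s+9)). DC gain = 60/(10×9) = 0.6667.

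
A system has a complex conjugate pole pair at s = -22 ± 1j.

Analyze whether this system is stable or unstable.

Real part of poles is -22 (< 0, left half-plane). Stable.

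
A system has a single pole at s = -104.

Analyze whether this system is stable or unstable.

Pole at s = -104 is in the left half-plane. Stable.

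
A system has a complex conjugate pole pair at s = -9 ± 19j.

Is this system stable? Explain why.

Real part of poles is -9 (< 0, left half-plane). Stable.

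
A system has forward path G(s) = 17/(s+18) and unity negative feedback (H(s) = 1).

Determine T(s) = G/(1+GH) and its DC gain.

T(s) = G/(1+GH) = [17/(s+18)] / [1 + 17/(s+18)] = 17/(s+18+17) = 17/(s+35). DC gain = 17/35 = 0.4857.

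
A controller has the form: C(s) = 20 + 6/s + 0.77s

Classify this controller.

This is a Proportional-Integral-Derivative (PID) controller.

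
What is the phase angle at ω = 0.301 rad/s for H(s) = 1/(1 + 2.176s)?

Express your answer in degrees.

Phase = -arctan(ωτ) = -arctan(0.301 × 2.176) = -33.2°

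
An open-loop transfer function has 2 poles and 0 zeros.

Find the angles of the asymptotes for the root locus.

n - m = 2 - 0 = 2. Angles: θk = (2k + 1)·180°/2 = 90°, 270°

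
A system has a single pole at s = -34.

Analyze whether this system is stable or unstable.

Pole at s = -34 is in the left half-plane. Stable.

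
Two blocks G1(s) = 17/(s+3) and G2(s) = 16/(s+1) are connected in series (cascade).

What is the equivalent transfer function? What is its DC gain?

Series: multiply transfer functions. G_eq = 17/(s+3) × 16/(s+1) = 272/((s+3)(s+1)). DC gain = 272/(3×1) = 90.6667.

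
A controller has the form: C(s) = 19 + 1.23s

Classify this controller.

This is a Proportional-Derivative (PD) controller.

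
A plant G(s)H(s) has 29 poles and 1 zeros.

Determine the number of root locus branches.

Root locus has n branches where n = number of poles = 29.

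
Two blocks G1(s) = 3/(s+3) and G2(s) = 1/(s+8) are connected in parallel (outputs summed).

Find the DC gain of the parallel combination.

Parallel: G_eq = G1 + G2. DC gain = G1(0) + G2(0) = 3/3 + 1/8 = 1 + 0.125 = 1.125.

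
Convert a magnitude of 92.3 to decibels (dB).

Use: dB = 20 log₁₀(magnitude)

dB = 20 log₁₀(92.3) = 39.3 dB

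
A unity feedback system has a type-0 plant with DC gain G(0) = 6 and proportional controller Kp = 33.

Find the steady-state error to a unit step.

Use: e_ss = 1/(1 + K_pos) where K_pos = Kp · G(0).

K_pos = Kp · G(0) = 33 × 6 = 198. e_ss = 1/(1 + 198) = 0.0050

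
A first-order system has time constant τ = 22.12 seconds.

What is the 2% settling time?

For first-order system, 2% settling time ≈ 4τ = 4 × 22.12 = 88.48 s.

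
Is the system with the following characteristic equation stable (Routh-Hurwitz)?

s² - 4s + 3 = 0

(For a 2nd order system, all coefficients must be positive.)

Coefficients: 1, -4, 3. b=-4 not positive, so system is unstable.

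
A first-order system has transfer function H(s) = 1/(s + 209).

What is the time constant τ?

For H(s) = 1/(s + 1/τ), the pole is at -1/τ = -209, so τ = 1/209 = 0.0048 s.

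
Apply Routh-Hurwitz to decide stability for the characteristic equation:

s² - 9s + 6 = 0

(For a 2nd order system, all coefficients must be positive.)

Coefficients: 1, -9, 6. b=-9 not positive, so system is unstable.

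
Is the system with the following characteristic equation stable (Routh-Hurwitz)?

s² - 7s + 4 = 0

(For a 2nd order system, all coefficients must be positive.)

Coefficients: 1, -7, 4. b=-7 not positive, so system is unstable.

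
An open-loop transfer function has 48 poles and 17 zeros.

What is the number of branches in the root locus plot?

Root locus has n branches where n = number of poles = 48.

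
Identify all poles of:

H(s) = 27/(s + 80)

Pole is where denominator = 0: s + 80 = 0, so s = -80.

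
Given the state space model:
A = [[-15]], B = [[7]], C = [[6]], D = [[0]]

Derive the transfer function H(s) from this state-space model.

(sI - A)⁻¹ = 1/(s + 15). H(s) = 6 × 7/(s + 15) + 0 = 42/(s + 15).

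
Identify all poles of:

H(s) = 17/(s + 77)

Pole is where denominator = 0: s + 77 = 0, so s = -77.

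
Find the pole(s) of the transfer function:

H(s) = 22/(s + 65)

Pole is where denominator = 0: s + 65 = 0, so s = -65.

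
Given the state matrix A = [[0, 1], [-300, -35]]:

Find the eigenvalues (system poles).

det(A - λI) = λ² - (-35)λ + 300 = (λ - (-15))(λ - (-20)). Eigenvalues: -15, -20.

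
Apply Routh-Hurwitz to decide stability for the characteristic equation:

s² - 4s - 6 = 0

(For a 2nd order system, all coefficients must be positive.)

Coefficients: 1, -4, -6. b=-4, c=-6 not positive, so system is unstable.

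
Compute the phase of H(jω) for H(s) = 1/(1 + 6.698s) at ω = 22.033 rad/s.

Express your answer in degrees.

Phase = -arctan(ωτ) = -arctan(22.033 × 6.698) = -89.6°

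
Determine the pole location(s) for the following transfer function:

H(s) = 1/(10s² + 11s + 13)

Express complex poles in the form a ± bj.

Discriminant = 11² - 4×10×13 = 121 - 520 = -399 < 0, so the poles are a complex conjugate pair s = (-11 ± j√399)/(2×10). Real part = -11/(2×10) = -11/20 = -0.55; imaginary part = ±√399/(2×10) ≈ 0.9987. Poles: s = -0.55 ± 0.9987j.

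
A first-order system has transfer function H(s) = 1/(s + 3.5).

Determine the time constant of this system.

For H(s) = 1/(s + 1/τ), the pole is at -1/τ = -3.5, so τ = 1/3.5 = 0.2857 s.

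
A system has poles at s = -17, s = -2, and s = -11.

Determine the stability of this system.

All poles are in the left half-plane. System is stable.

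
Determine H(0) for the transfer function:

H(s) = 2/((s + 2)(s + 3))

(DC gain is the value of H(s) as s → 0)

DC gain = H(0) = 2/(2 × 3) = 2/6 = 0.3333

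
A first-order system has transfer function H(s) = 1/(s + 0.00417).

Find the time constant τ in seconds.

For H(s) = 1/(s + 1/τ), the pole is at -1/τ = -0.00417, so τ = 1/0.00417 = 239.8 s.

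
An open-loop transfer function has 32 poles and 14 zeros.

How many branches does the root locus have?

Root locus has n branches where n = number of poles = 32.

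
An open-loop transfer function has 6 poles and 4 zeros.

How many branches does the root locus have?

Root locus has n branches where n = number of poles = 6.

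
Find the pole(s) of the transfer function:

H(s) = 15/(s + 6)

Pole is where denominator = 0: s + 6 = 0, so s = -6.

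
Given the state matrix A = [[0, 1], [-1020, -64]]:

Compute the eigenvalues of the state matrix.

det(A - λI) = λ² - (-64)λ + 1020 = (λ - (-30))(λ - (-34)). Eigenvalues: -30, -34.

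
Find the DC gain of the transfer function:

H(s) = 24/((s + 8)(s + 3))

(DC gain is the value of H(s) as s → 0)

DC gain = H(0) = 24/(8 × 3) = 24/24 = 1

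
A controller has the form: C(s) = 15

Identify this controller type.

This is a Proportional (P) controller.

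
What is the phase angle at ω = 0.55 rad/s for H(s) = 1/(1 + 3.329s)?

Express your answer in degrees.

Phase = -arctan(ωτ) = -arctan(0.55 × 3.329) = -61.4°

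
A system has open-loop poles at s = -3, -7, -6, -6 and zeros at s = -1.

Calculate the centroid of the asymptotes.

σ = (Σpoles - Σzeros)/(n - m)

σ = (Σpoles - Σzeros)/(n - m) = (-22 - (-1))/(4 - 1) = -21/3 = -7.0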